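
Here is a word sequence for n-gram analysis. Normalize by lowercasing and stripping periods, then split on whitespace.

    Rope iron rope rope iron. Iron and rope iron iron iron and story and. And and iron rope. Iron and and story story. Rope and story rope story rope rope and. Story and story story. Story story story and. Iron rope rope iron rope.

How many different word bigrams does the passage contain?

44 tokens → 43 bigram windows in total.
Repeated bigrams (each contributes count−1 duplicates):
  and story: 5
  rope iron: 5
  story story: 5
  iron rope: 4
  and and: 3
  iron and: 3
  iron iron: 3
  rope rope: 3
  … (4 more repeated)
29 duplicate windows → 43 − 29 = 14 distinct.

14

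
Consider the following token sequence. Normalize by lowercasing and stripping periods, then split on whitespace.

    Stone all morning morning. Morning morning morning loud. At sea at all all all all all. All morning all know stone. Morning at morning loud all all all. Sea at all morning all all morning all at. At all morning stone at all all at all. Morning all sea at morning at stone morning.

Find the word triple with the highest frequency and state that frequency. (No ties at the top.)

Trigram frequencies (highest first):
  all all all: 5
  all morning all: 4
  morning morning morning: 3
  at all morning: 3
  sea at all: 2
  at all all: 2
  … (31 more, each ≤ 2)

"all all all", 5 times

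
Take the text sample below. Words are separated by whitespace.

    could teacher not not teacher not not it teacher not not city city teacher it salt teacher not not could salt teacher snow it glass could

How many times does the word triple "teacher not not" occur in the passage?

Scanning the 24 overlapping trigram windows for "teacher not not":
  position 2–4: teacher not not
  position 5–7: teacher not not
  position 9–11: teacher not not
  position 17–19: teacher not not

4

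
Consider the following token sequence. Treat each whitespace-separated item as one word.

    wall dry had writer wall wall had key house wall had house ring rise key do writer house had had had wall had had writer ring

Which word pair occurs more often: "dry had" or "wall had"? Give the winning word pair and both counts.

"wall had" (3 vs 1)

"dry had": 1 occurrence
"wall had": 3 occurrences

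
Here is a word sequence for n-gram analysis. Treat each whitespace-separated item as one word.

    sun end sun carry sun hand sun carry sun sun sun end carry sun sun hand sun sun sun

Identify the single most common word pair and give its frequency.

"sun sun", 5 times

Bigram frequencies (highest first):
  sun sun: 5
  carry sun: 3
  sun end: 2
  sun carry: 2
  sun hand: 2
  hand sun: 2
  … (2 more, each ≤ 1)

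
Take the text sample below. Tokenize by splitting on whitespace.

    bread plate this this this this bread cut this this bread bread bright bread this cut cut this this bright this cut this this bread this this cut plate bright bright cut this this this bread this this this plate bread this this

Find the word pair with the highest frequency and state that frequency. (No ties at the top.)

Bigram frequencies (highest first):
  this this: 12
  this bread: 4
  cut this: 4
  bread this: 4
  this cut: 3
  bread plate: 1
  … (14 more, each ≤ 1)

"this this", 12 times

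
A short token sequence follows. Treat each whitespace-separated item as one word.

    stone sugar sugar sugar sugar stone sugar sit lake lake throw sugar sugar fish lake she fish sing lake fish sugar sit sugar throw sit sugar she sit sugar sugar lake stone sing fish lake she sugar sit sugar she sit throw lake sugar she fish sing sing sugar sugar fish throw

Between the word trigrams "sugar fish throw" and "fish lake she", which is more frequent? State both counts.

"sugar fish throw": 1 occurrence
"fish lake she": 2 occurrences

"fish lake she" (2 vs 1)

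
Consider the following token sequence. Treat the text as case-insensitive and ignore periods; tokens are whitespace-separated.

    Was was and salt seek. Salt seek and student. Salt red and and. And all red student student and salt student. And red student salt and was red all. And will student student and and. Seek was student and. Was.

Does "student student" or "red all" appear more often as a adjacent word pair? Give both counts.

"student student": 2 occurrences
"red all": 1 occurrence

"student student" (2 vs 1)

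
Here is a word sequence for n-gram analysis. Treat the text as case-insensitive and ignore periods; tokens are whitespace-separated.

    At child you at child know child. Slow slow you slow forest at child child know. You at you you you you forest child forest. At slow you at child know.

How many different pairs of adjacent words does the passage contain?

19

31 tokens → 30 bigram windows in total.
Repeated bigrams (each contributes count−1 duplicates):
  at child: 4
  child know: 3
  you at: 3
  you you: 3
  forest at: 2
  slow you: 2
11 duplicate windows → 30 − 11 = 19 distinct.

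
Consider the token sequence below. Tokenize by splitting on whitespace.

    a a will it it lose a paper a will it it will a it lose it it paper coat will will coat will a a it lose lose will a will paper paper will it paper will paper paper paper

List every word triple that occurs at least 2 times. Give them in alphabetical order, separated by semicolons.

a it lose; a will it; will it it; will paper paper

Trigram counts meeting the condition (at least 2 times):
  a it lose: 2
  a will it: 2
  will it it: 2
  will paper paper: 2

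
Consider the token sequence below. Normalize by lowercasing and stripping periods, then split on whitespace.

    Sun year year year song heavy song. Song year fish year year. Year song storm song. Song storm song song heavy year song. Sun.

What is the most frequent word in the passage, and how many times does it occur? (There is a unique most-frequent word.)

"song", 9 times

Unigram frequencies (highest first):
  song: 9
  year: 8
  sun: 2
  heavy: 2
  storm: 2
  fish: 1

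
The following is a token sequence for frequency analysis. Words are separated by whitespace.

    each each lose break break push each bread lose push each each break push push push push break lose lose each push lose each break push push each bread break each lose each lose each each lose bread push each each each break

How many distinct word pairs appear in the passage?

21

43 tokens → 42 bigram windows in total.
Repeated bigrams (each contributes count−1 duplicates):
  each each: 5
  each lose: 4
  lose each: 4
  push each: 4
  push push: 4
  break push: 3
  each break: 3
  each bread: 2
21 duplicate windows → 42 − 21 = 21 distinct.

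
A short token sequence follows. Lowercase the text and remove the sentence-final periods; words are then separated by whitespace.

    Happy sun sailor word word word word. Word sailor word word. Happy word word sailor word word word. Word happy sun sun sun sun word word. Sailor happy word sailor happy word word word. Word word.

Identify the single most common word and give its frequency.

"word", 21 times

Unigram frequencies (highest first):
  word: 21
  happy: 5
  sun: 5
  sailor: 5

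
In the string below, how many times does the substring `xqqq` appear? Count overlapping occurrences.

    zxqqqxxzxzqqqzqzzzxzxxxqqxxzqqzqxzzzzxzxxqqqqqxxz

2

Sliding a length-4 window over the 49 characters (46 positions):
  position 2–5: xqqq
  position 41–44: xqqq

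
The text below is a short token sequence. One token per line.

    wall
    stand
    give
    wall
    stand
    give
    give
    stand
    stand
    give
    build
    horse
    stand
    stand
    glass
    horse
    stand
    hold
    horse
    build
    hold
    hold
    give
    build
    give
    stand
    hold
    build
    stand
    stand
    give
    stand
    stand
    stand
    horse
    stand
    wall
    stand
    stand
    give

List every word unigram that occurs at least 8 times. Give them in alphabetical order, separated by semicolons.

Unigram counts meeting the condition (at least 8 times):
  give: 8
  stand: 16

give; stand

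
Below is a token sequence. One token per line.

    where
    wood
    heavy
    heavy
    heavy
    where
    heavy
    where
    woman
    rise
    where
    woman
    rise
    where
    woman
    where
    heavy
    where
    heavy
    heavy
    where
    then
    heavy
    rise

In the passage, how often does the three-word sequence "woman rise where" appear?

2

Scanning the 22 overlapping trigram windows for "woman rise where":
  position 9–11: woman rise where
  position 12–14: woman rise where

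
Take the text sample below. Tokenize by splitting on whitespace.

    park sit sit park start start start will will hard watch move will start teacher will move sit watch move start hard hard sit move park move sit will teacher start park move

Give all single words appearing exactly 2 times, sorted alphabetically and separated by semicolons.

teacher; watch

Unigram counts meeting the condition (exactly 2 times):
  teacher: 2
  watch: 2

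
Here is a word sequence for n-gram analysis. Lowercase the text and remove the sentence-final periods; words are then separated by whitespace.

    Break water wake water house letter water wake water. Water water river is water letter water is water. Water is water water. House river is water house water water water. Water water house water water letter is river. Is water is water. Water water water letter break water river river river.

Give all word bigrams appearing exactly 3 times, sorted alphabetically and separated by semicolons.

river is; water is; water letter

Bigram counts meeting the condition (exactly 3 times):
  river is: 3
  water is: 3
  water letter: 3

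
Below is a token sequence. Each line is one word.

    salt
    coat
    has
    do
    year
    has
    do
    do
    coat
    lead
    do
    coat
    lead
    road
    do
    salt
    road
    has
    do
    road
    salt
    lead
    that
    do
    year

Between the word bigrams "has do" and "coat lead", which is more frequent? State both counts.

"has do": 3 occurrences
"coat lead": 2 occurrences

"has do" (3 vs 2)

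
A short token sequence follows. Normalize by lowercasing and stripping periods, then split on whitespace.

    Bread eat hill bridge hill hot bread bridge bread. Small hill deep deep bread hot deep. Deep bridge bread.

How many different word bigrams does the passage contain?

16

19 tokens → 18 bigram windows in total.
Repeated bigrams (each contributes count−1 duplicates):
  bridge bread: 2
  deep deep: 2
2 duplicate windows → 18 − 2 = 16 distinct.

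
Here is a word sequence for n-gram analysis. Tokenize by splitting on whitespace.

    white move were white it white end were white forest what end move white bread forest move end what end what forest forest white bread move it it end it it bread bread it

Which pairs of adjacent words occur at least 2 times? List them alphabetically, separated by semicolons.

end what; it it; were white; what end; white bread

Bigram counts meeting the condition (at least 2 times):
  end what: 2
  it it: 2
  were white: 2
  what end: 2
  white bread: 2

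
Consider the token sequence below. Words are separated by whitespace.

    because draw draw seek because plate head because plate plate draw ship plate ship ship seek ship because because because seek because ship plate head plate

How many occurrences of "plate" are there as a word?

6

Scanning the 26 tokens for "plate":
  position 6: plate
  position 9: plate
  position 10: plate
  position 13: plate
  position 24: plate
  position 26: plate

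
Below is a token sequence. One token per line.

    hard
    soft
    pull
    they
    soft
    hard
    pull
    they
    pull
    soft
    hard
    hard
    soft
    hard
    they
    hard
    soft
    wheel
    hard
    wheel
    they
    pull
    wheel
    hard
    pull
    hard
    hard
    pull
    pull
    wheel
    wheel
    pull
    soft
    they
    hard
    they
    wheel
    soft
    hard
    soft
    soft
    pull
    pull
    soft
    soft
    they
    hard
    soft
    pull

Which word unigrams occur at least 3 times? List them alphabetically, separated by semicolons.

Unigram counts meeting the condition (at least 3 times):
  hard: 13
  pull: 11
  soft: 12
  they: 7
  wheel: 6

hard; pull; soft; they; wheel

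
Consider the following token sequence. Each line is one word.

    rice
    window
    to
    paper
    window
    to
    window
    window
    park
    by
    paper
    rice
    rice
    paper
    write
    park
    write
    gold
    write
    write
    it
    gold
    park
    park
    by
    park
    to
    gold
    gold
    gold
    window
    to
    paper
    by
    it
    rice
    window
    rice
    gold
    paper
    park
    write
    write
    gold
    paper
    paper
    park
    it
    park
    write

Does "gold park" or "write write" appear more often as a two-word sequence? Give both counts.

"gold park": 1 occurrence
"write write": 2 occurrences

"write write" (2 vs 1)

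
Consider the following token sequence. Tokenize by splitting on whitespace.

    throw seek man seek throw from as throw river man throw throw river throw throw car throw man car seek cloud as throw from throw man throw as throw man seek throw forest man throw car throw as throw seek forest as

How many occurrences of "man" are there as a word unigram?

6

Scanning the 42 tokens for "man":
  position 3: man
  position 10: man
  position 18: man
  position 26: man
  position 30: man
  position 34: man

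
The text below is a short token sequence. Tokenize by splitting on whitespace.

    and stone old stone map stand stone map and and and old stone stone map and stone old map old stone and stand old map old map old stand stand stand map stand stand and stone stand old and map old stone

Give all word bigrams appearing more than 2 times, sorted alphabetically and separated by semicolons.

and stone; map old; old map; old stone; stand stand; stone map

Bigram counts meeting the condition (more than 2 times):
  and stone: 3
  map old: 4
  old map: 3
  old stone: 4
  stand stand: 3
  stone map: 3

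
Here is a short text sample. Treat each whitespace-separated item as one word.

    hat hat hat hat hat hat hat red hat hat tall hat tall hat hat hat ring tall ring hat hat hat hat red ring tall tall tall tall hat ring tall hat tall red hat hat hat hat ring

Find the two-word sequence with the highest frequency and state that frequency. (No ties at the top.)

Bigram frequencies (highest first):
  hat hat: 15
  tall hat: 4
  hat tall: 3
  hat ring: 3
  ring tall: 3
  tall tall: 3
  … (6 more, each ≤ 2)

"hat hat", 15 times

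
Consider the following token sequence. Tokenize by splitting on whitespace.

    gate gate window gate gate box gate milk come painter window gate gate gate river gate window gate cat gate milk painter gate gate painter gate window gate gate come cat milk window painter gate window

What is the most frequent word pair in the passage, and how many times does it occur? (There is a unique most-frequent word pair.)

"gate gate", 6 times

Bigram frequencies (highest first):
  gate gate: 6
  gate window: 4
  window gate: 4
  painter gate: 3
  gate milk: 2
  gate box: 1
  … (15 more, each ≤ 1)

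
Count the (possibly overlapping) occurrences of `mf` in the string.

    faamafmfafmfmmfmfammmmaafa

4

Sliding a length-2 window over the 26 characters (25 positions):
  position 7–8: mf
  position 11–12: mf
  position 14–15: mf
  position 16–17: mf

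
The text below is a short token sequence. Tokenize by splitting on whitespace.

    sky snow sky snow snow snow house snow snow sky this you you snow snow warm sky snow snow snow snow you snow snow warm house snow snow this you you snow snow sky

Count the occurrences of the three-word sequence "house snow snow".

Scanning the 32 overlapping trigram windows for "house snow snow":
  position 7–9: house snow snow
  position 26–28: house snow snow

2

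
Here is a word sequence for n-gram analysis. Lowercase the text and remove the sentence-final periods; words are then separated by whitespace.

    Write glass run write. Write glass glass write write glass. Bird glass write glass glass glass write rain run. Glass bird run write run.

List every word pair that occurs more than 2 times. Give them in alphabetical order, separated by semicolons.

Bigram counts meeting the condition (more than 2 times):
  glass glass: 3
  glass write: 3
  write glass: 4

glass glass; glass write; write glass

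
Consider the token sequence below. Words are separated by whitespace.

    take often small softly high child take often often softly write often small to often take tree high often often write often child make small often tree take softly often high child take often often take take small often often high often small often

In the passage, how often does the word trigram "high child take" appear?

2

Scanning the 42 overlapping trigram windows for "high child take":
  position 5–7: high child take
  position 31–33: high child take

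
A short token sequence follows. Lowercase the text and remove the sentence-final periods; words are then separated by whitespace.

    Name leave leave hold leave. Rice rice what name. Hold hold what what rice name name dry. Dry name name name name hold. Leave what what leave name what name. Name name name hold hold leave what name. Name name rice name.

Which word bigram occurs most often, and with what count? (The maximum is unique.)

"name name", 9 times

Bigram frequencies (highest first):
  name name: 9
  hold leave: 3
  what name: 3
  name hold: 3
  hold hold: 2
  what what: 2
  … (17 more, each ≤ 2)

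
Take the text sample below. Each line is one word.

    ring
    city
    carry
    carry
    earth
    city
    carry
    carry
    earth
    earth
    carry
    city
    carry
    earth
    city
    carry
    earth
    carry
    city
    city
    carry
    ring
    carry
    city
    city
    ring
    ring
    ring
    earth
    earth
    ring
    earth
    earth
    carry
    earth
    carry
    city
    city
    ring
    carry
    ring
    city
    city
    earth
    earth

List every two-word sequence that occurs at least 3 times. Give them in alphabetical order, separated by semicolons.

carry city; carry earth; city carry; city city; earth carry; earth earth

Bigram counts meeting the condition (at least 3 times):
  carry city: 4
  carry earth: 5
  city carry: 5
  city city: 4
  earth carry: 4
  earth earth: 4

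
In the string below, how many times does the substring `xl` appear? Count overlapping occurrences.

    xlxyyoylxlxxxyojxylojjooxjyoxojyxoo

Sliding a length-2 window over the 35 characters (34 positions):
  position 1–2: xl
  position 9–10: xl

2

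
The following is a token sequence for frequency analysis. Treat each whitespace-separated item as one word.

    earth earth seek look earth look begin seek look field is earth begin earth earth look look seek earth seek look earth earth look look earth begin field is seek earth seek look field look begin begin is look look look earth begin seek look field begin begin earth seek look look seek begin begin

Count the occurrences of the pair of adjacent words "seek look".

6

Scanning the 54 overlapping bigram windows for "seek look":
  position 3–4: seek look
  position 8–9: seek look
  position 20–21: seek look
  position 32–33: seek look
  position 44–45: seek look
  position 50–51: seek look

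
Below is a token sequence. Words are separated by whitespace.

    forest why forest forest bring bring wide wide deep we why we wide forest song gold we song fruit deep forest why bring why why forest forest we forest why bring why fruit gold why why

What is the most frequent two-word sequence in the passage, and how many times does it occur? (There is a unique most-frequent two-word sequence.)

Bigram frequencies (highest first):
  forest why: 3
  why forest: 2
  forest forest: 2
  why bring: 2
  bring why: 2
  why why: 2
  … (22 more, each ≤ 1)

"forest why", 3 times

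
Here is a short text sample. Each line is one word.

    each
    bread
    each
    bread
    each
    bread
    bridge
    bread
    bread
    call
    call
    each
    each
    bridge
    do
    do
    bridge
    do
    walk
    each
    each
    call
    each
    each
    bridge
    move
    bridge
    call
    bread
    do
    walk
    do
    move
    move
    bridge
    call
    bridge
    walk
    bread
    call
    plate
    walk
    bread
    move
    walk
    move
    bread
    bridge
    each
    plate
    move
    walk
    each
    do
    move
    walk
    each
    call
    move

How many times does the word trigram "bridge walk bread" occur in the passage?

1

Scanning the 57 overlapping trigram windows for "bridge walk bread":
  position 37–39: bridge walk bread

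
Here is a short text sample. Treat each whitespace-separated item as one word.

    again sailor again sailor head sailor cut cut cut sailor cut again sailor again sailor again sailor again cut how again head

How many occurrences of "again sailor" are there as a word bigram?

Scanning the 21 overlapping bigram windows for "again sailor":
  position 1–2: again sailor
  position 3–4: again sailor
  position 12–13: again sailor
  position 14–15: again sailor
  position 16–17: again sailor

5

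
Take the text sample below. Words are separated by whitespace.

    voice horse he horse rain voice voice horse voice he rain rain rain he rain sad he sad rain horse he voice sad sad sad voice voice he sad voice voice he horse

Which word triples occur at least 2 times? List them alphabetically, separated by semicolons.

sad voice voice; voice voice he

Trigram counts meeting the condition (at least 2 times):
  sad voice voice: 2
  voice voice he: 2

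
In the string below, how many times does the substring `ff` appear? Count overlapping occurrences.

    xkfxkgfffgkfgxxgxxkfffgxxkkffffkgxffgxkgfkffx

Sliding a length-2 window over the 45 characters (44 positions):
  position 7–8: ff
  position 8–9: ff
  position 20–21: ff
  position 21–22: ff
  position 28–29: ff
  position 29–30: ff
  position 30–31: ff
  position 35–36: ff
  position 43–44: ff

9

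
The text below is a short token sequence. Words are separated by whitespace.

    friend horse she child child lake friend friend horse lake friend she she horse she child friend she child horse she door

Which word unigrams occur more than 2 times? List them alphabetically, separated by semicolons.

child; friend; horse; she

Unigram counts meeting the condition (more than 2 times):
  child: 4
  friend: 5
  horse: 4
  she: 6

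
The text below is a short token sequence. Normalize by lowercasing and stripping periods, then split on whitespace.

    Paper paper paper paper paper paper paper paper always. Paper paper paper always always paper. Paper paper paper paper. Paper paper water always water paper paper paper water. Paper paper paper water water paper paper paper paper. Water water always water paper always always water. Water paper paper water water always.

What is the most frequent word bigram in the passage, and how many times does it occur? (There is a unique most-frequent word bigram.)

Bigram frequencies (highest first):
  paper paper: 23
  paper water: 5
  water paper: 5
  water water: 4
  paper always: 3
  water always: 3
  … (3 more, each ≤ 3)

"paper paper", 23 times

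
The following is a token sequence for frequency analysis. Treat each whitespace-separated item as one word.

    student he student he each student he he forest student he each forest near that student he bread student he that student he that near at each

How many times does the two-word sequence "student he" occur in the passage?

7

Scanning the 26 overlapping bigram windows for "student he":
  position 1–2: student he
  position 3–4: student he
  position 6–7: student he
  position 10–11: student he
  position 16–17: student he
  position 19–20: student he
  position 22–23: student he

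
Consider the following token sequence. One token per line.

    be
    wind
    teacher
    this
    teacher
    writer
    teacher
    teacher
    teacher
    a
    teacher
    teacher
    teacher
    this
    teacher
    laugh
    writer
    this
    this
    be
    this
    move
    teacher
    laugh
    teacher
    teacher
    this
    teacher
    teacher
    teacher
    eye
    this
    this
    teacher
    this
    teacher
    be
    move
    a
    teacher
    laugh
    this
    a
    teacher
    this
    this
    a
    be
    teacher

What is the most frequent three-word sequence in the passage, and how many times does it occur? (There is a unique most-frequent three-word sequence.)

"teacher this teacher", 4 times

Trigram frequencies (highest first):
  teacher this teacher: 4
  teacher teacher teacher: 3
  teacher teacher this: 2
  be wind teacher: 1
  wind teacher this: 1
  this teacher writer: 1
  … (35 more, each ≤ 1)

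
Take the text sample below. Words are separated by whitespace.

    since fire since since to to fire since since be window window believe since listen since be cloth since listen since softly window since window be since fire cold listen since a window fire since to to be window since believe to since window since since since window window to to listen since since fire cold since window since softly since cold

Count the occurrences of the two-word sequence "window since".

4

Scanning the 61 overlapping bigram windows for "window since":
  position 23–24: window since
  position 39–40: window since
  position 44–45: window since
  position 58–59: window since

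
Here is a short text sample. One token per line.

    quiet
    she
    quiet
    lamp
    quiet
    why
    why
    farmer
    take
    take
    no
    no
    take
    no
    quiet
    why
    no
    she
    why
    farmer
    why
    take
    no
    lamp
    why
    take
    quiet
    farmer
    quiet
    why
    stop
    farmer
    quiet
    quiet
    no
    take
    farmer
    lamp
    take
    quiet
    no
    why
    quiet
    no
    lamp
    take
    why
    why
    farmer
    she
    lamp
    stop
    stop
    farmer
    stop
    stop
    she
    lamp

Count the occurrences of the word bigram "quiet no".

Scanning the 57 overlapping bigram windows for "quiet no":
  position 34–35: quiet no
  position 40–41: quiet no
  position 43–44: quiet no

3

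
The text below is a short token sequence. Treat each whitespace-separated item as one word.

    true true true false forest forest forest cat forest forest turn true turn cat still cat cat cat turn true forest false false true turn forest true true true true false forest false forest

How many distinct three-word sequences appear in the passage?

28

34 tokens → 32 trigram windows in total.
Repeated trigrams (each contributes count−1 duplicates):
  true true true: 3
  true false forest: 2
  true true false: 2
4 duplicate windows → 32 − 4 = 28 distinct.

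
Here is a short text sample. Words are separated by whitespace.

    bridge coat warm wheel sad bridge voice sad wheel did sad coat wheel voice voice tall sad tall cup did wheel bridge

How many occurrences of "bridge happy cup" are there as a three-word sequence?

Scanning the 20 overlapping trigram windows for "bridge happy cup":
  (none found)

0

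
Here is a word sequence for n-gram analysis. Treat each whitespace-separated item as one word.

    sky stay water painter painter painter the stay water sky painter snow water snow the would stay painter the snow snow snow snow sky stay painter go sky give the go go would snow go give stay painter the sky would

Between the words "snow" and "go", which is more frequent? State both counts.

"snow" (7 vs 4)

"snow": 7 occurrences
"go": 4 occurrences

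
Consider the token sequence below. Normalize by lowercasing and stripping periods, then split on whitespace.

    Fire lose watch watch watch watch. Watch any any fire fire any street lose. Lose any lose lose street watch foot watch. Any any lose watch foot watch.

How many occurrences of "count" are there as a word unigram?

Scanning the 28 tokens for "count":
  (none found)

0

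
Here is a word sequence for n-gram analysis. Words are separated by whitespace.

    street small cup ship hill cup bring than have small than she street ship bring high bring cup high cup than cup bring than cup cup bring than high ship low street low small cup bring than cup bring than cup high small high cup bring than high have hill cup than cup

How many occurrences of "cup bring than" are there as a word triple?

6

Scanning the 51 overlapping trigram windows for "cup bring than":
  position 6–8: cup bring than
  position 22–24: cup bring than
  position 26–28: cup bring than
  position 35–37: cup bring than
  position 38–40: cup bring than
  position 45–47: cup bring than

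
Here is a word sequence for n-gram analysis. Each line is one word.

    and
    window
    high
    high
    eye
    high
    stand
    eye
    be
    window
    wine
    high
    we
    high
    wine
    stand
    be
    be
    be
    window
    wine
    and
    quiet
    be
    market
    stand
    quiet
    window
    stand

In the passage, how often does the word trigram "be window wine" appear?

Scanning the 27 overlapping trigram windows for "be window wine":
  position 9–11: be window wine
  position 19–21: be window wine

2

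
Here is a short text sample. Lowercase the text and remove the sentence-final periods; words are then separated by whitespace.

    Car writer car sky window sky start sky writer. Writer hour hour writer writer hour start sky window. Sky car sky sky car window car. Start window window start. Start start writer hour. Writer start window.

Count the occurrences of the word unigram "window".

Scanning the 36 tokens for "window":
  position 5: window
  position 18: window
  position 24: window
  position 27: window
  position 28: window
  position 36: window

6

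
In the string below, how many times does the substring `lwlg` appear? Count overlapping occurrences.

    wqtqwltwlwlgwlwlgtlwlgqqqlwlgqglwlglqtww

Sliding a length-4 window over the 40 characters (37 positions):
  position 9–12: lwlg
  position 14–17: lwlg
  position 19–22: lwlg
  position 26–29: lwlg
  position 32–35: lwlg

5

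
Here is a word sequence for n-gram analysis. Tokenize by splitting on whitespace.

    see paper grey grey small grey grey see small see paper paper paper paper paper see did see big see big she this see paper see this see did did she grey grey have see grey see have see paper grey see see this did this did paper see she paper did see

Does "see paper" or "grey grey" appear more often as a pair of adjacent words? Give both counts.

"see paper": 4 occurrences
"grey grey": 3 occurrences

"see paper" (4 vs 3)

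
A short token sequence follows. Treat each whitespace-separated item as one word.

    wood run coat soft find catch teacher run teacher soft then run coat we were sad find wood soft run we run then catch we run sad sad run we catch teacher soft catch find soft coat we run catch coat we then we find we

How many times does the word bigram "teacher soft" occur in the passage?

2

Scanning the 45 overlapping bigram windows for "teacher soft":
  position 9–10: teacher soft
  position 32–33: teacher soft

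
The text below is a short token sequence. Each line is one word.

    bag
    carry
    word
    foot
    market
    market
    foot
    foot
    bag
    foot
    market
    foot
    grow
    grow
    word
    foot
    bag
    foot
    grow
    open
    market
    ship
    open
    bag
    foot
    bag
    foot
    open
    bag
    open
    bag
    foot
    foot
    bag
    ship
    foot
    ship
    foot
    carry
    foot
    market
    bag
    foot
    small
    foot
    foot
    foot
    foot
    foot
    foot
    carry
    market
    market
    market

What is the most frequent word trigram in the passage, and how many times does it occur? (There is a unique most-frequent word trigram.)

Trigram frequencies (highest first):
  foot foot foot: 4
  foot bag foot: 3
  foot foot bag: 2
  open bag foot: 2
  bag carry word: 1
  carry word foot: 1
  … (39 more, each ≤ 1)

"foot foot foot", 4 times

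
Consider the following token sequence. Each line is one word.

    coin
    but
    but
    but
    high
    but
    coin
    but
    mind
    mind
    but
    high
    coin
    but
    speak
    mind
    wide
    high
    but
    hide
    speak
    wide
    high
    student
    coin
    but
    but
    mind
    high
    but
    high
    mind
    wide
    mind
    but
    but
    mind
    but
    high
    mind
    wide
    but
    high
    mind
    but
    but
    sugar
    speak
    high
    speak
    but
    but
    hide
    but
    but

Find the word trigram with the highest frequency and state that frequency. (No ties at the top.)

Trigram frequencies (highest first):
  but high mind: 3
  coin but but: 2
  mind but high: 2
  but but mind: 2
  high mind wide: 2
  mind but but: 2
  … (40 more, each ≤ 1)

"but high mind", 3 times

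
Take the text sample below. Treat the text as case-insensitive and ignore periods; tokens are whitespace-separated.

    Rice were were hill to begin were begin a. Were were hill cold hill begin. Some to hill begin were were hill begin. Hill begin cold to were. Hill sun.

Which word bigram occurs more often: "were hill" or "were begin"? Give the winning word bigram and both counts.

"were hill" (4 vs 1)

"were hill": 4 occurrences
"were begin": 1 occurrence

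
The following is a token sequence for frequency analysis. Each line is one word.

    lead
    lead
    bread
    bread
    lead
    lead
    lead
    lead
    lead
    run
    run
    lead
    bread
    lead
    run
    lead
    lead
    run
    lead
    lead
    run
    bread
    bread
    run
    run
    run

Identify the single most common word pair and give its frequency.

Bigram frequencies (highest first):
  lead lead: 7
  lead run: 4
  run run: 3
  run lead: 3
  lead bread: 2
  bread bread: 2
  … (3 more, each ≤ 2)

"lead lead", 7 times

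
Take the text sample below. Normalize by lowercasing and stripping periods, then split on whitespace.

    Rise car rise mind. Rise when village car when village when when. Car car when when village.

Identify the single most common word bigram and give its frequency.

"when village", 3 times

Bigram frequencies (highest first):
  when village: 3
  car when: 2
  when when: 2
  rise car: 1
  car rise: 1
  rise mind: 1
  … (6 more, each ≤ 1)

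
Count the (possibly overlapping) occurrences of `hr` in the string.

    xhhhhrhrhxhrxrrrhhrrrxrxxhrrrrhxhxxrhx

5

Sliding a length-2 window over the 38 characters (37 positions):
  position 5–6: hr
  position 7–8: hr
  position 11–12: hr
  position 18–19: hr
  position 26–27: hr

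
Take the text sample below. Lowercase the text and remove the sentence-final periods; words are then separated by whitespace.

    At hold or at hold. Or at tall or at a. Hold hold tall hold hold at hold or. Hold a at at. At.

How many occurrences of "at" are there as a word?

8

Scanning the 24 tokens for "at":
  position 1: at
  position 4: at
  position 7: at
  position 10: at
  position 17: at
  position 22: at
  position 23: at
  position 24: at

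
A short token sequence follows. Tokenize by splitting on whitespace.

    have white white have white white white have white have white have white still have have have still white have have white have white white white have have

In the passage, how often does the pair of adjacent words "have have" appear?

4

Scanning the 27 overlapping bigram windows for "have have":
  position 15–16: have have
  position 16–17: have have
  position 20–21: have have
  position 27–28: have have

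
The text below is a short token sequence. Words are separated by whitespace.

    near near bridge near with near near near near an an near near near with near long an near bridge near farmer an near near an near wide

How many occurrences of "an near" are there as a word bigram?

Scanning the 27 overlapping bigram windows for "an near":
  position 11–12: an near
  position 18–19: an near
  position 23–24: an near
  position 26–27: an near

4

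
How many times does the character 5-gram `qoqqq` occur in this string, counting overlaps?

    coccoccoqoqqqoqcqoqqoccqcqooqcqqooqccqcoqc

Sliding a length-5 window over the 42 characters (38 positions):
  position 9–13: qoqqq

1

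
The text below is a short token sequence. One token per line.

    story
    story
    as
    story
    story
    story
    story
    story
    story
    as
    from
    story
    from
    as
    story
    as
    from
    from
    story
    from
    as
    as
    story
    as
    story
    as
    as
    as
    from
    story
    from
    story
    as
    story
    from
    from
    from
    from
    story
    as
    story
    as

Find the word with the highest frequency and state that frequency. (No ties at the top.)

Unigram frequencies (highest first):
  story: 18
  as: 13
  from: 11

"story", 18 times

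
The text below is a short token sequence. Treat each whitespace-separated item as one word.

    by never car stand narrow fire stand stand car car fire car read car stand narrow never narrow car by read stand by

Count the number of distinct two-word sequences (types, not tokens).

20

23 tokens → 22 bigram windows in total.
Repeated bigrams (each contributes count−1 duplicates):
  car stand: 2
  stand narrow: 2
2 duplicate windows → 22 − 2 = 20 distinct.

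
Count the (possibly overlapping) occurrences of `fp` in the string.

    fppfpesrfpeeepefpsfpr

Sliding a length-2 window over the 21 characters (20 positions):
  position 1–2: fp
  position 4–5: fp
  position 9–10: fp
  position 16–17: fp
  position 19–20: fp

5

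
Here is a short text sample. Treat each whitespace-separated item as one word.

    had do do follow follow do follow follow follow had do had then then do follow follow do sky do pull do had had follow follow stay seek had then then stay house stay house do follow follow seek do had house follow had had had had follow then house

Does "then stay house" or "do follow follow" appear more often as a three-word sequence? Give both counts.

"then stay house": 1 occurrence
"do follow follow": 4 occurrences

"do follow follow" (4 vs 1)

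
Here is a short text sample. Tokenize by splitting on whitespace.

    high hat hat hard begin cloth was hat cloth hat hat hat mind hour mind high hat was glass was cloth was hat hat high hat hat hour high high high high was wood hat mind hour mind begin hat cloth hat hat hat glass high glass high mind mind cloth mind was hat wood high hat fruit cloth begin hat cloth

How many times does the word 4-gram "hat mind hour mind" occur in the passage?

2

Scanning the 59 overlapping 4-gram windows for "hat mind hour mind":
  position 12–15: hat mind hour mind
  position 35–38: hat mind hour mind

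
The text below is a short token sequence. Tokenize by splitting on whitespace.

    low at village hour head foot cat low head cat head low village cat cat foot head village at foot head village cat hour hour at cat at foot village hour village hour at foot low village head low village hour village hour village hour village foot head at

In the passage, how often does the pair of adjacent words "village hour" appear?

6

Scanning the 48 overlapping bigram windows for "village hour":
  position 3–4: village hour
  position 30–31: village hour
  position 32–33: village hour
  position 40–41: village hour
  position 42–43: village hour
  position 44–45: village hour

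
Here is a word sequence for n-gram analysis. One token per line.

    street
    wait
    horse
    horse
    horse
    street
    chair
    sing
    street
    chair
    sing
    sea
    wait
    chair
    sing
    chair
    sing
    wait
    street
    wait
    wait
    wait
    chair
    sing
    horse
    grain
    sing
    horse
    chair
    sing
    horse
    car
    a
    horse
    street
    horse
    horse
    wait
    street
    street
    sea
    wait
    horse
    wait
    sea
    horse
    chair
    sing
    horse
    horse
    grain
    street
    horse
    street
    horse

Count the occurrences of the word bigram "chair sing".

Scanning the 54 overlapping bigram windows for "chair sing":
  position 7–8: chair sing
  position 10–11: chair sing
  position 14–15: chair sing
  position 16–17: chair sing
  position 23–24: chair sing
  position 29–30: chair sing
  position 47–48: chair sing

7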